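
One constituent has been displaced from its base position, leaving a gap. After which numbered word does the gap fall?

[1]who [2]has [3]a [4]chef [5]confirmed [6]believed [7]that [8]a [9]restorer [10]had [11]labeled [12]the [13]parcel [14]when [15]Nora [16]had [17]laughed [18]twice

5

The displaced element is "who" (word 1).
It is linked across 1 clause boundary (Ø).
It functions as the subject of "believed", so the gap sits immediately after word 5 ("confirmed").
Base order: A chef has confirmed who believed that a restorer had labeled the parcel when Nora had laughed twice.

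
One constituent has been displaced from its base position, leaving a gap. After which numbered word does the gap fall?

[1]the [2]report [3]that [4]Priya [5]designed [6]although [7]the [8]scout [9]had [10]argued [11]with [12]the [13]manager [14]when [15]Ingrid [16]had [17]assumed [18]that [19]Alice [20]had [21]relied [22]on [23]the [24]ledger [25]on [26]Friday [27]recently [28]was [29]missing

The displaced element is "the report" (word 2).
It functions as the direct object of "designed", so the gap sits immediately after word 5 ("designed").
Base order: Priya designed the report although the scout had argued with the manager when Ingrid had assumed that Alice had relied on the ledger on Friday recently.

5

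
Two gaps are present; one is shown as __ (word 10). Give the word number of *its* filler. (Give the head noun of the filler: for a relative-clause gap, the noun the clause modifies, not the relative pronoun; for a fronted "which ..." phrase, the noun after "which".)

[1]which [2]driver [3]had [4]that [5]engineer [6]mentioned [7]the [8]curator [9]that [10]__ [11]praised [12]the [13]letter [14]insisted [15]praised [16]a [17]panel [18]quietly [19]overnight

The marked gap is inside the relative clause, the subject of "praised".
Its filler is the head noun "curator" (via "that"), at word 8.
(The other dependency links word 2 to a gap after word 14.)

8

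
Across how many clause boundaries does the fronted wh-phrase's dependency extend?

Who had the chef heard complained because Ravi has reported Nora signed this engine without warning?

1

"who" is extracted from the subject of "complained".
Boundaries crossed, outermost first: [Ø] — 1 in total.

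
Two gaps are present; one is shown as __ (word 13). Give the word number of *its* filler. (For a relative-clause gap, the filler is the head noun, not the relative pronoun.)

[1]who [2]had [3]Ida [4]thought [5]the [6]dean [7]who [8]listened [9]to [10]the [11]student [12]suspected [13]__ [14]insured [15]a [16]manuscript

1

The marked gap is the subject of "insured".
Its filler is the fronted wh-phrase "who", at word 1.
(The other dependency links word 6 to a gap after word 7.)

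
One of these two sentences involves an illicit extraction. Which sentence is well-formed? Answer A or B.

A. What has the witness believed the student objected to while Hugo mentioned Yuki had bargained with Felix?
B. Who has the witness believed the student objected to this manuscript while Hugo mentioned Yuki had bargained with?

A

In B, the wh-phrase is extracted from inside an adjunct island (introduced by "while"), which blocks movement.
In A, the extraction path crosses only that-complement boundaries, which are transparent.
So A is grammatical.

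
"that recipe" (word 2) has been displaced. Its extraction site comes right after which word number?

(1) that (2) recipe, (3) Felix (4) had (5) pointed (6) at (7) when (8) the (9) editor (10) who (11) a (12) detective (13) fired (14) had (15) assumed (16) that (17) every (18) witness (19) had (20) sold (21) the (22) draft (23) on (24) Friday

6

The displaced element is "that recipe" (word 2).
It functions as the object of the preposition "at" of "pointed", so the gap sits immediately after word 6 ("at").
Base order: Felix had pointed at that recipe when the editor who a detective fired had assumed that every witness had sold the draft on Friday.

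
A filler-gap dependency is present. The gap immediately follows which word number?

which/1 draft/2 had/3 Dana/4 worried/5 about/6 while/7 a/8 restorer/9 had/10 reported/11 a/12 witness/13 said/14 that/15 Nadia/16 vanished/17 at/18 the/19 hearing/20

The displaced element is "which draft" (word 2).
It functions as the object of the preposition "about" of "worried", so the gap sits immediately after word 6 ("about").
Base order: Dana had worried about which draft while a restorer had reported a witness said that Nadia vanished at the hearing.

6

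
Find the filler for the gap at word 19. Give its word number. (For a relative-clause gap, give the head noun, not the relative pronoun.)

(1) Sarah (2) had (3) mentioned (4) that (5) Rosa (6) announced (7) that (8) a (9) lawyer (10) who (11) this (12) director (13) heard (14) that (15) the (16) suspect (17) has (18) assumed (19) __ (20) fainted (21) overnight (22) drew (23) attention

The gap at 19 is the subject of "fainted", inside a relative clause.
The relative pronoun is "who" (word 10); it is bound by the head noun immediately before it.
Its filler is the head noun "lawyer", at word 9.

9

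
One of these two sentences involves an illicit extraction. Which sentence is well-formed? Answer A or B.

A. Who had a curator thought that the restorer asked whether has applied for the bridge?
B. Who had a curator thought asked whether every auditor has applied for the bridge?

B

In A, the wh-phrase is extracted from inside a wh-island (introduced by "whether"), which blocks movement.
In B, the extraction path crosses only that-complement boundaries, which are transparent.
So B is grammatical.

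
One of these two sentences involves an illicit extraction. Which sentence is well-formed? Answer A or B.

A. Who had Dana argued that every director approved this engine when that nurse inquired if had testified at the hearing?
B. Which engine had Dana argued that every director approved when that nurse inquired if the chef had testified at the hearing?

In A, the wh-phrase is extracted from inside an adjunct island (introduced by "when"), which blocks movement.
In B, the extraction path crosses only that-complement boundaries, which are transparent.
So B is grammatical.

B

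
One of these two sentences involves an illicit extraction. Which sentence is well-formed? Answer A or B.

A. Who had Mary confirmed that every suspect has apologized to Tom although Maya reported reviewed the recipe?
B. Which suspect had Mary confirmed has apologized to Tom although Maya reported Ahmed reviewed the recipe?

B

In A, the wh-phrase is extracted from inside an adjunct island (introduced by "although"), which blocks movement.
In B, the extraction path crosses only that-complement boundaries, which are transparent.
So B is grammatical.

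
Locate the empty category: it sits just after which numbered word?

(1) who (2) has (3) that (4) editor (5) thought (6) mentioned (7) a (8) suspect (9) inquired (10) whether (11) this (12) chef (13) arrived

The displaced element is "who" (word 1).
It is linked across 1 clause boundary (Ø).
It functions as the subject of "mentioned", so the gap sits immediately after word 5 ("thought").
Base order: That editor has thought that who mentioned a suspect inquired whether this chef arrived.

5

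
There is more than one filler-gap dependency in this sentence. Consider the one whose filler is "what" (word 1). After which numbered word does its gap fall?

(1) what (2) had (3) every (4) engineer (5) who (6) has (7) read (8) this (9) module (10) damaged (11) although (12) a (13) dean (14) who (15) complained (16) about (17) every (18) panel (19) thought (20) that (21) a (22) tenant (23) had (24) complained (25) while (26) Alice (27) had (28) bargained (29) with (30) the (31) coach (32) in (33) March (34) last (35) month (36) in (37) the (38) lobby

10

The displaced element is "what" (word 1).
It functions as the direct object of "damaged", so the gap sits immediately after word 10 ("damaged").
Base order: Every engineer who has read this module had damaged what although a dean who complained about every panel thought that a tenant had complained while Alice had bargained with the coach in March last month in the lobby.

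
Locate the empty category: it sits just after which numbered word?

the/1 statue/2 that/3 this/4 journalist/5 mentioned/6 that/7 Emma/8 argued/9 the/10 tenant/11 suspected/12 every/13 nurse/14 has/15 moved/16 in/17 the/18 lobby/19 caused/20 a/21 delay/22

The displaced element is "the statue" (word 2).
It is linked across 3 clause boundaries (that → Ø → Ø).
It functions as the direct object of "moved", so the gap sits immediately after word 16 ("moved").
Base order: This journalist mentioned that Emma argued the tenant suspected every nurse has moved the statue in the lobby.

16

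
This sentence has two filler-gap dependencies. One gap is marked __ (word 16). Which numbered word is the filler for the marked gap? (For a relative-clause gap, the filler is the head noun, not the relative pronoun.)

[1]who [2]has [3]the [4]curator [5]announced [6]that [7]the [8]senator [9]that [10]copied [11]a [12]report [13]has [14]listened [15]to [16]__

The marked gap is the object of the preposition "to" of "listened".
Its filler is the fronted wh-phrase "who", at word 1.
(The other dependency links word 8 to a gap after word 9.)

1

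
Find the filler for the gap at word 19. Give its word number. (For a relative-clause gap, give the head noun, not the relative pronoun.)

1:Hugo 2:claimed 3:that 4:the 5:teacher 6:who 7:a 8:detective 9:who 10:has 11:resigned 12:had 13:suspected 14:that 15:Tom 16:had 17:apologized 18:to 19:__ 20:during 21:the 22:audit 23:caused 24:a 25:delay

5

The gap at 19 is the prepositional object of "apologized", inside a relative clause.
The relative pronoun is "who" (word 6); it is bound by the head noun immediately before it.
Its filler is the head noun "teacher", at word 5.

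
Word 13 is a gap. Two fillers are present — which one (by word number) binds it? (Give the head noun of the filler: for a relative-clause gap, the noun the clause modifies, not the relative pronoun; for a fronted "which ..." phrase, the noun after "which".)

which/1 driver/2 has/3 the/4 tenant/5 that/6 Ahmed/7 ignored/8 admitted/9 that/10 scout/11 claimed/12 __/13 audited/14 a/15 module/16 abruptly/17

2

The marked gap is the subject of "audited".
Its filler is the fronted wh-phrase "which driver", at word 2.
(The other dependency links word 5 to a gap after word 8.)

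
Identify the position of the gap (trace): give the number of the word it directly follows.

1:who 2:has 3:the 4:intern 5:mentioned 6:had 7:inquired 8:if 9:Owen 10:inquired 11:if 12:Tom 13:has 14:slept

5

The displaced element is "who" (word 1).
It is linked across 1 clause boundary (Ø).
It functions as the subject of "inquired", so the gap sits immediately after word 5 ("mentioned").
Base order: The intern has mentioned who had inquired if Owen inquired if Tom has slept.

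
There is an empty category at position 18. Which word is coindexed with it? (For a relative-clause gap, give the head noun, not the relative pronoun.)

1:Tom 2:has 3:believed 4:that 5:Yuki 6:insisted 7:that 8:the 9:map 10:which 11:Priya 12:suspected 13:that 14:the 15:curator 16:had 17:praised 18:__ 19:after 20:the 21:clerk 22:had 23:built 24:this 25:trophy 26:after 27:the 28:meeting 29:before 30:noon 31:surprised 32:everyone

The gap at 18 is the object of "praised", inside a relative clause.
The relative pronoun is "which" (word 10); it is bound by the head noun immediately before it.
Its filler is the head noun "map", at word 9.

9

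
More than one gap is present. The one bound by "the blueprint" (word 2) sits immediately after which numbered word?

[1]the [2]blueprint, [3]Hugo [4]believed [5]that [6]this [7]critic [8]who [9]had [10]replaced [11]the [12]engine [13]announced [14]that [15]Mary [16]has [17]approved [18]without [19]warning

17

The displaced element is "the blueprint" (word 2).
It is linked across 2 clause boundaries (that → that).
It functions as the direct object of "approved", so the gap sits immediately after word 17 ("approved").
Base order: Hugo believed that this critic who had replaced the engine announced that Mary has approved the blueprint without warning.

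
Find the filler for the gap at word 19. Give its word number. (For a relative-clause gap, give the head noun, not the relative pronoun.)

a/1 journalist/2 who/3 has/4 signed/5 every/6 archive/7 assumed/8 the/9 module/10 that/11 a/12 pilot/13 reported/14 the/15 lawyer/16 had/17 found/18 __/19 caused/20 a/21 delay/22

10

The gap at 19 is the object of "found", inside a relative clause.
The relative pronoun is "that" (word 11); it is bound by the head noun immediately before it.
Its filler is the head noun "module", at word 10.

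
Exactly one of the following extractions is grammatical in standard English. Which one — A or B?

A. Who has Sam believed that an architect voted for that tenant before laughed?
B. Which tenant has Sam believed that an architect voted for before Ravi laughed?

B

In A, the wh-phrase is extracted from inside an adjunct island (introduced by "before"), which blocks movement.
In B, the extraction path crosses only that-complement boundaries, which are transparent.
So B is grammatical.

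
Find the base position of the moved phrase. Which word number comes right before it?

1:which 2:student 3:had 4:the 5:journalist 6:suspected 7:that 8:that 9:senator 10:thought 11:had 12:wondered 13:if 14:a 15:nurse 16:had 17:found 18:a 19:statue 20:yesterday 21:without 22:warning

The displaced element is "which student" (word 2).
It is linked across 2 clause boundaries (that → Ø).
It functions as the subject of "wondered", so the gap sits immediately after word 10 ("thought").
Base order: The journalist had suspected that that senator thought which student had wondered if a nurse had found a statue yesterday without warning.

10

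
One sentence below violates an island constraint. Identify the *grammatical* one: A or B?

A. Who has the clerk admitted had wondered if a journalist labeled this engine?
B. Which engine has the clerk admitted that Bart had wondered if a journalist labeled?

In B, the wh-phrase is extracted from inside a wh-island (introduced by "if"), which blocks movement.
In A, the extraction path crosses only that-complement boundaries, which are transparent.
So A is grammatical.

A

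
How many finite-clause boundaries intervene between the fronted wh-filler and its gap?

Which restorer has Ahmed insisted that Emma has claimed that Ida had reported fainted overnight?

"which restorer" is extracted from the subject of "fainted".
Boundaries crossed, outermost first: [that], [that], [Ø] — 3 in total.

3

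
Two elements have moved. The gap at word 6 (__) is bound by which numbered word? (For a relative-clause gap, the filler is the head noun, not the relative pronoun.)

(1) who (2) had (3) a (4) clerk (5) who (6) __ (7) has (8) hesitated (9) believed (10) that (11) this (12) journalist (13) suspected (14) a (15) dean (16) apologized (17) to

The marked gap is inside the relative clause, the subject of "hesitated".
Its filler is the head noun "clerk" (via "who"), at word 4.
(The other dependency links word 1 to a gap after word 17.)

4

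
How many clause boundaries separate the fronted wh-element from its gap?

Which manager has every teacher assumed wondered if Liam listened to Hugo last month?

"which manager" is extracted from the subject of "wondered".
Boundaries crossed, outermost first: [Ø] — 1 in total.

1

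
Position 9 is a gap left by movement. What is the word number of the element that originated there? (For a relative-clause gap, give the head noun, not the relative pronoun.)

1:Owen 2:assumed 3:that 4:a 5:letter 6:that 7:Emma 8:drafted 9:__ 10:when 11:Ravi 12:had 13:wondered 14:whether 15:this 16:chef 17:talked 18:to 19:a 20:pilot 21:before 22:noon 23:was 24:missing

5

The gap at 9 is the object of "drafted", inside a relative clause.
The relative pronoun is "that" (word 6); it is bound by the head noun immediately before it.
Its filler is the head noun "letter", at word 5.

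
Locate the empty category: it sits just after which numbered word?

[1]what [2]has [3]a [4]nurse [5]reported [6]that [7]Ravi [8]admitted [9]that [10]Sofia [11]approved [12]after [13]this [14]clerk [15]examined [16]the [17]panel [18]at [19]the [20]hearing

The displaced element is "what" (word 1).
It is linked across 2 clause boundaries (that → that).
It functions as the direct object of "approved", so the gap sits immediately after word 11 ("approved").
Base order: A nurse has reported that Ravi admitted that Sofia approved what after this clerk examined the panel at the hearing.

11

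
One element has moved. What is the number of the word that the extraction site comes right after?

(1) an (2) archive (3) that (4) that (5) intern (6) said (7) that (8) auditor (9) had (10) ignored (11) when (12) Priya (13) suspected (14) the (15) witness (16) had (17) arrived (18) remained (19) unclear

The displaced element is "an archive" (word 2).
It is linked across 1 clause boundary (Ø).
It functions as the direct object of "ignored", so the gap sits immediately after word 10 ("ignored").
Base order: That intern said that auditor had ignored an archive when Priya suspected the witness had arrived.

10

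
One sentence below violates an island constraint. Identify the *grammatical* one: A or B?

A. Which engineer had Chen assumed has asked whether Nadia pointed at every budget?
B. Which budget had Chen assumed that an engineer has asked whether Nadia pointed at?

In B, the wh-phrase is extracted from inside a wh-island (introduced by "whether"), which blocks movement.
In A, the extraction path crosses only that-complement boundaries, which are transparent.
So A is grammatical.

A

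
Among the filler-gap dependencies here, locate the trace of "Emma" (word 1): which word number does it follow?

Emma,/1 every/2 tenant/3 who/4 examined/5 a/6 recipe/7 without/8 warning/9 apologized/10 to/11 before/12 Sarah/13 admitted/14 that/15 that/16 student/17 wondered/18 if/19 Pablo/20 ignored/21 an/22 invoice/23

11

The displaced element is "Emma" (word 1).
It functions as the object of the preposition "to" of "apologized", so the gap sits immediately after word 11 ("to").
Base order: Every tenant who examined a recipe without warning apologized to Emma before Sarah admitted that that student wondered if Pablo ignored an invoice.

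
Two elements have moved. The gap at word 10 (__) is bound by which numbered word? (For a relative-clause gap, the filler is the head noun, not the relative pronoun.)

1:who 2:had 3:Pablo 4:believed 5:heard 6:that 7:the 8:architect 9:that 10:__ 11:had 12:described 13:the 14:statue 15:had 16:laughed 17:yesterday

The marked gap is inside the relative clause, the subject of "described".
Its filler is the head noun "architect" (via "that"), at word 8.
(The other dependency links word 1 to a gap after word 4.)

8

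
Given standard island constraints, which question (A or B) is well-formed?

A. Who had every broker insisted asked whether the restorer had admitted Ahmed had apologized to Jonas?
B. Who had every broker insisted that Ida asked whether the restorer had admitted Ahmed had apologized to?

In B, the wh-phrase is extracted from inside a wh-island (introduced by "whether"), which blocks movement.
In A, the extraction path crosses only that-complement boundaries, which are transparent.
So A is grammatical.

A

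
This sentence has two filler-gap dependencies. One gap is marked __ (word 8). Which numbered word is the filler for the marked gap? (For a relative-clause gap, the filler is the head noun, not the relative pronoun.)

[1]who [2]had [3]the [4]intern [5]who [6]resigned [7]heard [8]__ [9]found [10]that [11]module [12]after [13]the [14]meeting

1

The marked gap is the subject of "found".
Its filler is the fronted wh-phrase "who", at word 1.
(The other dependency links word 4 to a gap after word 5.)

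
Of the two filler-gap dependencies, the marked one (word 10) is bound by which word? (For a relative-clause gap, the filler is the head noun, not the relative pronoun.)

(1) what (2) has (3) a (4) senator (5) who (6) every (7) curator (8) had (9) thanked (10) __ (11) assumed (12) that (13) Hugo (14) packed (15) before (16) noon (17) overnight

4

The marked gap is inside the relative clause, the direct object of "thanked".
Its filler is the head noun "senator" (via "who"), at word 4.
(The other dependency links word 1 to a gap after word 14.)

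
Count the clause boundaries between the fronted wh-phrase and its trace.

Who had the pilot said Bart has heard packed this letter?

"who" is extracted from the subject of "packed".
Boundaries crossed, outermost first: [Ø], [Ø] — 2 in total.

2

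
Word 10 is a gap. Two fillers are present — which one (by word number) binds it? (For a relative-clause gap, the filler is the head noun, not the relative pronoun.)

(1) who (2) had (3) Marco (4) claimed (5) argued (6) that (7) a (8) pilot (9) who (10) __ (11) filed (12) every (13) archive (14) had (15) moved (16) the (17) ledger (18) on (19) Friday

The marked gap is inside the relative clause, the subject of "filed".
Its filler is the head noun "pilot" (via "who"), at word 8.
(The other dependency links word 1 to a gap after word 4.)

8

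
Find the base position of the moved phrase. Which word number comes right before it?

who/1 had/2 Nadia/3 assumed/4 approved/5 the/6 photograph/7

The displaced element is "who" (word 1).
It is linked across 1 clause boundary (Ø).
It functions as the subject of "approved", so the gap sits immediately after word 4 ("assumed").
Base order: Nadia had assumed that who approved the photograph.

4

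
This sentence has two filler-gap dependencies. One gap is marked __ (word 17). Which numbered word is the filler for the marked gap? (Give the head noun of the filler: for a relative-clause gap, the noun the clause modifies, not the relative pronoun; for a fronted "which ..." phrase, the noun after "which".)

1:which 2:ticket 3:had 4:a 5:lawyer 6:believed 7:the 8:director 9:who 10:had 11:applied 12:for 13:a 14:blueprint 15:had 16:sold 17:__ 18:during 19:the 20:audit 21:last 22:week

The marked gap is the direct object of "sold".
Its filler is the fronted wh-phrase "which ticket", at word 2.
(The other dependency links word 8 to a gap after word 9.)

2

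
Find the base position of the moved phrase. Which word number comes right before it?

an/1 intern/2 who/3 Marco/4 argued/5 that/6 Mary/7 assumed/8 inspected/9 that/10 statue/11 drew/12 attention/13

8

The displaced element is "an intern" (word 2).
It is linked across 2 clause boundaries (that → Ø).
It functions as the subject of "inspected", so the gap sits immediately after word 8 ("assumed").
Base order: Marco argued that Mary assumed that an intern inspected that statue.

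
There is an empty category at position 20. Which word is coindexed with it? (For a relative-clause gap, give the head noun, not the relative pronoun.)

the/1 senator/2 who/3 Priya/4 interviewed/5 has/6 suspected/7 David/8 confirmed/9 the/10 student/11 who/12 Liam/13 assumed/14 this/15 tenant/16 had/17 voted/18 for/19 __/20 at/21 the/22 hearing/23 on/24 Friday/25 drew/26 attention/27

11

The gap at 20 is the prepositional object of "voted", inside a relative clause.
The relative pronoun is "who" (word 12); it is bound by the head noun immediately before it.
Its filler is the head noun "student", at word 11.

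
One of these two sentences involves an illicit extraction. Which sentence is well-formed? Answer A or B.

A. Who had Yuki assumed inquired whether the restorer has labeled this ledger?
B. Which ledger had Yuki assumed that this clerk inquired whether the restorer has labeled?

A

In B, the wh-phrase is extracted from inside a wh-island (introduced by "whether"), which blocks movement.
In A, the extraction path crosses only that-complement boundaries, which are transparent.
So A is grammatical.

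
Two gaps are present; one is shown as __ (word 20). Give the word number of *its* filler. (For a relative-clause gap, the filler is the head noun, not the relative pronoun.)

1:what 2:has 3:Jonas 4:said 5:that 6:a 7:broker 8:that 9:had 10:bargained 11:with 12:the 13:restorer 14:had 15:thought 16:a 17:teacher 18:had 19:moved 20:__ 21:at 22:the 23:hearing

The marked gap is the direct object of "moved".
Its filler is the fronted wh-phrase "what", at word 1.
(The other dependency links word 7 to a gap after word 8.)

1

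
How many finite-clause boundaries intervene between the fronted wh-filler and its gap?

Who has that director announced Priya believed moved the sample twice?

"who" is extracted from the subject of "moved".
Boundaries crossed, outermost first: [Ø], [Ø] — 2 in total.

2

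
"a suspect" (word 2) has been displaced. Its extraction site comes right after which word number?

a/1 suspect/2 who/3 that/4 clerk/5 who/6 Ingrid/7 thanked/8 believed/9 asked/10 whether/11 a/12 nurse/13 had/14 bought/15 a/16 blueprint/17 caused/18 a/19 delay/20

9

The displaced element is "a suspect" (word 2).
It is linked across 1 clause boundary (Ø).
It functions as the subject of "asked", so the gap sits immediately after word 9 ("believed").
Base order: That clerk who Ingrid thanked believed that a suspect asked whether a nurse had bought a blueprint.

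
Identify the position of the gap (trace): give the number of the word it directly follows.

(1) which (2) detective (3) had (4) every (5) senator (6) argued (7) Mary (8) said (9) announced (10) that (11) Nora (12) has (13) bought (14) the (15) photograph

The displaced element is "which detective" (word 2).
It is linked across 2 clause boundaries (Ø → Ø).
It functions as the subject of "announced", so the gap sits immediately after word 8 ("said").
Base order: Every senator had argued Mary said that which detective announced that Nora has bought the photograph.

8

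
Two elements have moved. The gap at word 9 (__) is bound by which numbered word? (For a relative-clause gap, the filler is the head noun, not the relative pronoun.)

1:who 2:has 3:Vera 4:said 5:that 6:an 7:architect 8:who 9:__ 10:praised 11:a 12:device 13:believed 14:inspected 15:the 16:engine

7

The marked gap is inside the relative clause, the subject of "praised".
Its filler is the head noun "architect" (via "who"), at word 7.
(The other dependency links word 1 to a gap after word 13.)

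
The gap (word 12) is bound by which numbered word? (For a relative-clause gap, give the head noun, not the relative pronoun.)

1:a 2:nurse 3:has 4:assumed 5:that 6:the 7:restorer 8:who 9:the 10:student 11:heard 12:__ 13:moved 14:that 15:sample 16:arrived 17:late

The gap at 12 is the subject of "moved", inside a relative clause.
The relative pronoun is "who" (word 8); it is bound by the head noun immediately before it.
Its filler is the head noun "restorer", at word 7.

7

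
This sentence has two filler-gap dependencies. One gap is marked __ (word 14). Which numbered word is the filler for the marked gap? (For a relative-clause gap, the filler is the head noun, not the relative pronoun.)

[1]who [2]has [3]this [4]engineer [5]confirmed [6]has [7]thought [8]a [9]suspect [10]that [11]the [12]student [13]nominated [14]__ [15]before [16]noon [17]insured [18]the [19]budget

9

The marked gap is inside the relative clause, the direct object of "nominated".
Its filler is the head noun "suspect" (via "that"), at word 9.
(The other dependency links word 1 to a gap after word 5.)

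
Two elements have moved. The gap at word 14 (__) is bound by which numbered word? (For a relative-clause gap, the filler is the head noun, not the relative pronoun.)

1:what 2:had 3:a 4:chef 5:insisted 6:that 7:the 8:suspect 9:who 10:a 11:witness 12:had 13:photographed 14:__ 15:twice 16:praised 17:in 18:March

The marked gap is inside the relative clause, the direct object of "photographed".
Its filler is the head noun "suspect" (via "who"), at word 8.
(The other dependency links word 1 to a gap after word 16.)

8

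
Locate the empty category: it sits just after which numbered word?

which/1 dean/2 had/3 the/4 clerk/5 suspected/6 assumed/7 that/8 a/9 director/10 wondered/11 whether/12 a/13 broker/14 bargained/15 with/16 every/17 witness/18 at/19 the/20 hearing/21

6

The displaced element is "which dean" (word 2).
It is linked across 1 clause boundary (Ø).
It functions as the subject of "assumed", so the gap sits immediately after word 6 ("suspected").
Base order: The clerk had suspected that which dean assumed that a director wondered whether a broker bargained with every witness at the hearing.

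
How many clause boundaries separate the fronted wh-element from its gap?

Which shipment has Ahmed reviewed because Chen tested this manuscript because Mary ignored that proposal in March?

0

"which shipment" originates inside the matrix clause — no clause boundary is crossed.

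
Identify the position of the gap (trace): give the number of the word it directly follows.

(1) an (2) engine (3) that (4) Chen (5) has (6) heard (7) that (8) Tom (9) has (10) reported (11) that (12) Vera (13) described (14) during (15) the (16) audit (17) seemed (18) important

The displaced element is "an engine" (word 2).
It is linked across 2 clause boundaries (that → that).
It functions as the direct object of "described", so the gap sits immediately after word 13 ("described").
Base order: Chen has heard that Tom has reported that Vera described an engine during the audit.

13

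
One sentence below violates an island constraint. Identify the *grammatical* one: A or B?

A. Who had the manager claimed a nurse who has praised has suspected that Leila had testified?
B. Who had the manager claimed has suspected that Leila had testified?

In A, the wh-phrase is extracted from inside a complex-NP island (relative clause) (introduced by "who"), which blocks movement.
In B, the extraction path crosses only that-complement boundaries, which are transparent.
So B is grammatical.

B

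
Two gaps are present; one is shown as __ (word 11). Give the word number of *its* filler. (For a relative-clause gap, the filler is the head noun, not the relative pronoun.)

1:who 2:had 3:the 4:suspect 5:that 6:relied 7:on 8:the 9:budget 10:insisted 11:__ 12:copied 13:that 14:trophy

The marked gap is the subject of "copied".
Its filler is the fronted wh-phrase "who", at word 1.
(The other dependency links word 4 to a gap after word 5.)

1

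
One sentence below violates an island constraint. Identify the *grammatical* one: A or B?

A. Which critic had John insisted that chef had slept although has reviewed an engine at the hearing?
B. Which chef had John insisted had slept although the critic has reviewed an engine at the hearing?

In A, the wh-phrase is extracted from inside an adjunct island (introduced by "although"), which blocks movement.
In B, the extraction path crosses only that-complement boundaries, which are transparent.
So B is grammatical.

B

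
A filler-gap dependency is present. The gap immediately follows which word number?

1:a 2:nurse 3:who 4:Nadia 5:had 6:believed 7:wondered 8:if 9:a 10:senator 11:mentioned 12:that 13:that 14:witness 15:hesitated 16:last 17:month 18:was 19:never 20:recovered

6

The displaced element is "a nurse" (word 2).
It is linked across 1 clause boundary (Ø).
It functions as the subject of "wondered", so the gap sits immediately after word 6 ("believed").
Base order: Nadia had believed that a nurse wondered if a senator mentioned that that witness hesitated last month.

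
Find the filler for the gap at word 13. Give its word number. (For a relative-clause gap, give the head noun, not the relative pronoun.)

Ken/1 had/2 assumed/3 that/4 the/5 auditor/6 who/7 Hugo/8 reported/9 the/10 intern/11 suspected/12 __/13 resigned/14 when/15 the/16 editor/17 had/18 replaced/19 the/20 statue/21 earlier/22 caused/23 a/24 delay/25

6

The gap at 13 is the subject of "resigned", inside a relative clause.
The relative pronoun is "who" (word 7); it is bound by the head noun immediately before it.
Its filler is the head noun "auditor", at word 6.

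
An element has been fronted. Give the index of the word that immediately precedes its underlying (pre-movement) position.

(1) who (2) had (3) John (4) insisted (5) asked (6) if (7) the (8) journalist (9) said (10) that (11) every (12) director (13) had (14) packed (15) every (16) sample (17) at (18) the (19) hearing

The displaced element is "who" (word 1).
It is linked across 1 clause boundary (Ø).
It functions as the subject of "asked", so the gap sits immediately after word 4 ("insisted").
Base order: John had insisted that who asked if the journalist said that every director had packed every sample at the hearing.

4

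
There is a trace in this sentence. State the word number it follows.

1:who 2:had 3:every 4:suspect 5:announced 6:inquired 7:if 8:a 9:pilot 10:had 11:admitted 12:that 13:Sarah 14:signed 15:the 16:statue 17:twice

The displaced element is "who" (word 1).
It is linked across 1 clause boundary (Ø).
It functions as the subject of "inquired", so the gap sits immediately after word 5 ("announced").
Base order: Every suspect had announced that who inquired if a pilot had admitted that Sarah signed the statue twice.

5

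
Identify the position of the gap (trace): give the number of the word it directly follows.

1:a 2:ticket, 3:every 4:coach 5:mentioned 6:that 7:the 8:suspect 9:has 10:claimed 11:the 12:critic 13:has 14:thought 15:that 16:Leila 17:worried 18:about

18

The displaced element is "a ticket" (word 2).
It is linked across 3 clause boundaries (that → Ø → that).
It functions as the object of the preposition "about" of "worried", so the gap sits immediately after word 18 ("about").
Base order: Every coach mentioned that the suspect has claimed the critic has thought that Leila worried about a ticket.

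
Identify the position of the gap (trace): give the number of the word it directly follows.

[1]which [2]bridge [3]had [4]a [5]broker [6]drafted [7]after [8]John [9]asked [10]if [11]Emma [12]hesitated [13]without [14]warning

The displaced element is "which bridge" (word 2).
It functions as the direct object of "drafted", so the gap sits immediately after word 6 ("drafted").
Base order: A broker had drafted which bridge after John asked if Emma hesitated without warning.

6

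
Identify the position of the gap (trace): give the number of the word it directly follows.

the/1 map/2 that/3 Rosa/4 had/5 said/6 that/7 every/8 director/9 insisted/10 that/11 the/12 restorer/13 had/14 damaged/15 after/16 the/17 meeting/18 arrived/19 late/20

15

The displaced element is "the map" (word 2).
It is linked across 2 clause boundaries (that → that).
It functions as the direct object of "damaged", so the gap sits immediately after word 15 ("damaged").
Base order: Rosa had said that every director insisted that the restorer had damaged the map after the meeting.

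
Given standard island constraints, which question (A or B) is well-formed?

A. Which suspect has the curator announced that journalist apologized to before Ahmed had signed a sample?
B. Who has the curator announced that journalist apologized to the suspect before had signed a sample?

In B, the wh-phrase is extracted from inside an adjunct island (introduced by "before"), which blocks movement.
In A, the extraction path crosses only that-complement boundaries, which are transparent.
So A is grammatical.

A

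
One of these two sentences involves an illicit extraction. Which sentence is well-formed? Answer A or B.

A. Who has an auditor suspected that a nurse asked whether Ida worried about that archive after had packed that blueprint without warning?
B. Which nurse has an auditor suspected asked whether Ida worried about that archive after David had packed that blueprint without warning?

B

In A, the wh-phrase is extracted from inside a wh-island (introduced by "whether"), which blocks movement.
In B, the extraction path crosses only that-complement boundaries, which are transparent.
So B is grammatical.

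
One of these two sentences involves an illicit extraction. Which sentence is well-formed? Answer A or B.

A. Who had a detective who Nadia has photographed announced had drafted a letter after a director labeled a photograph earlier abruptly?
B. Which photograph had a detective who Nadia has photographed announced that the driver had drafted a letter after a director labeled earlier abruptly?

In B, the wh-phrase is extracted from inside an adjunct island (introduced by "after"), which blocks movement.
In A, the extraction path crosses only that-complement boundaries, which are transparent.
So A is grammatical.

A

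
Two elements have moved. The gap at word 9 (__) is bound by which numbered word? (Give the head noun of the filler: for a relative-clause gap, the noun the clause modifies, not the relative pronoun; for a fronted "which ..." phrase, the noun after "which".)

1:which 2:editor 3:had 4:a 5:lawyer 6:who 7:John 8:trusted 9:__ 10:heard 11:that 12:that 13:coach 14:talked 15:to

5

The marked gap is inside the relative clause, the direct object of "trusted".
Its filler is the head noun "lawyer" (via "who"), at word 5.
(The other dependency links word 2 to a gap after word 15.)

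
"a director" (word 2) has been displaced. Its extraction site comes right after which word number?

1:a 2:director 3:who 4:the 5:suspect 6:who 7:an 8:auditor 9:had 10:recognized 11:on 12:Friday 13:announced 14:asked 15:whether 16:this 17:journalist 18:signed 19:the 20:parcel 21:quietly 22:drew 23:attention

13

The displaced element is "a director" (word 2).
It is linked across 1 clause boundary (Ø).
It functions as the subject of "asked", so the gap sits immediately after word 13 ("announced").
Base order: The suspect who an auditor had recognized on Friday announced that a director asked whether this journalist signed the parcel quietly.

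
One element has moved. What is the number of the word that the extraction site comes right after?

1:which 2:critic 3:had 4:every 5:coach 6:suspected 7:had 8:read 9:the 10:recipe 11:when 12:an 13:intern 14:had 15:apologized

6

The displaced element is "which critic" (word 2).
It is linked across 1 clause boundary (Ø).
It functions as the subject of "read", so the gap sits immediately after word 6 ("suspected").
Base order: Every coach had suspected that which critic had read the recipe when an intern had apologized.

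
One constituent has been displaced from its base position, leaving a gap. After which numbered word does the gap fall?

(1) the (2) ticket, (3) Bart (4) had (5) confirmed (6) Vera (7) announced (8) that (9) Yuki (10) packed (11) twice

10

The displaced element is "the ticket" (word 2).
It is linked across 2 clause boundaries (Ø → that).
It functions as the direct object of "packed", so the gap sits immediately after word 10 ("packed").
Base order: Bart had confirmed Vera announced that Yuki packed the ticket twice.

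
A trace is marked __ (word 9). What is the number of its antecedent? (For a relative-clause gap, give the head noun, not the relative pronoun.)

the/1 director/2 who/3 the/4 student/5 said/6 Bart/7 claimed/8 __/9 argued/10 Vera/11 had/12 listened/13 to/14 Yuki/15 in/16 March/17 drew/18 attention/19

2

The gap at 9 is the subject of "argued", inside a relative clause.
The relative pronoun is "who" (word 3); it is bound by the head noun immediately before it.
Its filler is the head noun "director", at word 2.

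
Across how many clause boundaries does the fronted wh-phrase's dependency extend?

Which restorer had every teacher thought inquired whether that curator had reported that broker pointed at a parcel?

1

"which restorer" is extracted from the subject of "inquired".
Boundaries crossed, outermost first: [Ø] — 1 in total.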